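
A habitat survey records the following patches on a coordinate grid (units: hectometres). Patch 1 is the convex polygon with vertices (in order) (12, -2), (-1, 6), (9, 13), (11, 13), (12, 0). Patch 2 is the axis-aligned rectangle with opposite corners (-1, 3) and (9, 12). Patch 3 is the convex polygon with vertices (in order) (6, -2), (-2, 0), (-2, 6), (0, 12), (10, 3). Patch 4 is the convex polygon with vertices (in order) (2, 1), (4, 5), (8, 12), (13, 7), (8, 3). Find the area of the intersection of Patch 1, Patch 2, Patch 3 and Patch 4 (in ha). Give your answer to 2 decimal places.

13.99

The intersection is the polygon with vertices (9,3.9), (9,3.8), (8,3), (3.875,3), (3.206,3.412), (4,5), (5.283,7.245).
By the shoelace formula its area is 13.99.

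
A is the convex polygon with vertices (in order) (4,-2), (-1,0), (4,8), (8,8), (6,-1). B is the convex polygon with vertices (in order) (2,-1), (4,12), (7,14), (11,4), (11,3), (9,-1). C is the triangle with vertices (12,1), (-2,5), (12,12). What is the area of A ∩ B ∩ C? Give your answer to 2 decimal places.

The intersection is the polygon with vertices (8,8), (6.776,2.493), (2.716,3.653), (3.184,6.694), (4,8).
By the shoelace formula its area is 21.52.

21.52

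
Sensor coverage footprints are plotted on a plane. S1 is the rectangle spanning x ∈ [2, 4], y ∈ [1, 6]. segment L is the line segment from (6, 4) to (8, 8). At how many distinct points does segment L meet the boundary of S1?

0

The segment lies entirely outside S1 and never meets its boundary.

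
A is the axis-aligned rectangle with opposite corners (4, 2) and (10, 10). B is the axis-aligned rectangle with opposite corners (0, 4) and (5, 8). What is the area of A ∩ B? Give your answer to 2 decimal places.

|A∩B|: x∈[4,5], y∈[4,8] → 1·4 = 4.

4.00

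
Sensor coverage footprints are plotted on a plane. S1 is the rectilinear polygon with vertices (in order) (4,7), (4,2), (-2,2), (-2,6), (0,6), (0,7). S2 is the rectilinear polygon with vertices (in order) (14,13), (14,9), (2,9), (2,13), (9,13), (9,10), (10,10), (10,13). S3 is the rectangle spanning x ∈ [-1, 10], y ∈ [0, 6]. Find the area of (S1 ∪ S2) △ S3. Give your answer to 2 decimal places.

|S1 ∪ S2| = 73.
|(S1 ∪ S2) ∩ S3| = 20.
|(S1 ∪ S2) △ S3| = 73 + 66 − 40 = 99.00.

99.00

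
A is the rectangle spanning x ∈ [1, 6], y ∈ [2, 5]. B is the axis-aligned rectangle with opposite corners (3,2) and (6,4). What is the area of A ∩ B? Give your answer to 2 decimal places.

|A∩B|: x∈[3,6], y∈[2,4] → 3·2 = 6.

6.00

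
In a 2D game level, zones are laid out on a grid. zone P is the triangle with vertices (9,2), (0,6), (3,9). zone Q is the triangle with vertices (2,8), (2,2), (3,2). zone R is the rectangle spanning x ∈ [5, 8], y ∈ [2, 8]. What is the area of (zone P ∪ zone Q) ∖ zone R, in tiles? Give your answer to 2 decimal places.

16.33

|zone P ∪ zone Q| = 21.7489.
|(zone P ∪ zone Q) ∩ zone R| = 5.4167.
|(zone P ∪ zone Q) ∖ zone R| = 21.7489 − 5.4167 = 16.33.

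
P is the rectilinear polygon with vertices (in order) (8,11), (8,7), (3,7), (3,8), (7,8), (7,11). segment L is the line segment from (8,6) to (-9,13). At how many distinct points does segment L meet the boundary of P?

The segment meets the boundary at (3.143,8), (5.571,7).

2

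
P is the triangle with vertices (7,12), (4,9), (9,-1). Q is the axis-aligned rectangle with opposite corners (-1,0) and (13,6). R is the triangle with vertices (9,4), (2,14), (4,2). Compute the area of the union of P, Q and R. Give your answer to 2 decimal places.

109.20

By inclusion–exclusion:
Individual areas: |P| = 22.5, |Q| = 84, |R| = 32.
|P∩Q| = 8.3077.
|P∩R| = 11.0502.
|Q∩R| = 14.9333.
|P∩Q∩R| = 4.9885.
|P ∪ Q ∪ R| = 138.5 − 34.2913 + 4.9885 = 109.20.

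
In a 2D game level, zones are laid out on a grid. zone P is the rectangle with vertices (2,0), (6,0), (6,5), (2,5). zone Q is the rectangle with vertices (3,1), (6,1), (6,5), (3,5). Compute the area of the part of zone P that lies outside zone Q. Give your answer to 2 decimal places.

8.00

|zone P∩zone Q|: x∈[3,6], y∈[1,5] → 3·4 = 12.
|zone P| = 20.
|zone P ∖ zone Q| = |zone P| − |zone P∩zone Q| = 20 − 12 = 8.00.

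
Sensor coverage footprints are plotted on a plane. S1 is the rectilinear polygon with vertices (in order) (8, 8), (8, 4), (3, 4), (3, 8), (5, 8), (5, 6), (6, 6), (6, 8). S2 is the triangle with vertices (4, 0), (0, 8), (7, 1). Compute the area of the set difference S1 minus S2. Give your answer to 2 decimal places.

17.50

|S1| = 18, |S1∩S2| = 0.5.
|S1 ∖ S2| = |S1| − |S1∩S2| = 18 − 0.5 = 17.50.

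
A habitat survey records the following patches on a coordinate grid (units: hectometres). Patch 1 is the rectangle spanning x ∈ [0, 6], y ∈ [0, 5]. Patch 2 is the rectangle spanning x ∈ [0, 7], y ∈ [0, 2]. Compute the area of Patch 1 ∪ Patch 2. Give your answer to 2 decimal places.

32.00

By inclusion–exclusion:
Individual areas: |Patch 1| = 30, |Patch 2| = 14.
|Patch 1∩Patch 2|: x∈[0,6], y∈[0,2] → 6·2 = 12.
|Patch 1 ∪ Patch 2| = 44 − 12 = 32.00.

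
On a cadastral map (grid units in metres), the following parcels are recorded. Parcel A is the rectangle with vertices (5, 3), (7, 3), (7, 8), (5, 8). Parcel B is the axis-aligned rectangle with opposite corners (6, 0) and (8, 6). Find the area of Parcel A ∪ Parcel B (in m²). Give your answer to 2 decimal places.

By inclusion–exclusion:
Individual areas: |Parcel A| = 10, |Parcel B| = 12.
|Parcel A∩Parcel B|: x∈[6,7], y∈[3,6] → 1·3 = 3.
|Parcel A ∪ Parcel B| = 22 − 3 = 19.00.

19.00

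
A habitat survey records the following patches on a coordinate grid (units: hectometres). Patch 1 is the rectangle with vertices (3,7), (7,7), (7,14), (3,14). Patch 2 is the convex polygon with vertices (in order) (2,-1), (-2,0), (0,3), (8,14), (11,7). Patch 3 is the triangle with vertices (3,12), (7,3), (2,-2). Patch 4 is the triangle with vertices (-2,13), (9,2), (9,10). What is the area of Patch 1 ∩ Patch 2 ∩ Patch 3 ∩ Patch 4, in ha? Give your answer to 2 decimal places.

1.94

The intersection is the polygon with vertices (4.345,8.974), (5.222,7), (4,7), (3.368,7.632).
By the shoelace formula its area is 1.94.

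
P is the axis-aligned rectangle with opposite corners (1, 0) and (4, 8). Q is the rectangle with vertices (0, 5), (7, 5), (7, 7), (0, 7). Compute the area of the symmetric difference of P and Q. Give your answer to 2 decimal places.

26.00

|P∩Q|: x∈[1,4], y∈[5,7] → 3·2 = 6.
|P △ Q| = |P| + |Q| − 2·|P∩Q| = 24 + 14 − 12 = 26.00.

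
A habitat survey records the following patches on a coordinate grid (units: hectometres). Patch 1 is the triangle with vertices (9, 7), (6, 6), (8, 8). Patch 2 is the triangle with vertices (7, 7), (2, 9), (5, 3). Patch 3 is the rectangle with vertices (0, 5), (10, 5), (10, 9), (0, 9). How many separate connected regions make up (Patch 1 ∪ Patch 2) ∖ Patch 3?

1

(Patch 1 ∪ Patch 2) ∖ Patch 3 is a single connected region.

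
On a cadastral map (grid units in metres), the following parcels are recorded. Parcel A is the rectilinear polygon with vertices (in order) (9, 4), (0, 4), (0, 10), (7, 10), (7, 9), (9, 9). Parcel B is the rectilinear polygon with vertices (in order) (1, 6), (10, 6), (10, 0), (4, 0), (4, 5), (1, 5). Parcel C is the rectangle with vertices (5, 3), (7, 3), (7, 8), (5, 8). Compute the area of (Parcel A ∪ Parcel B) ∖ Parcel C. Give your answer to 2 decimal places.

|Parcel A ∪ Parcel B| = 78.
|(Parcel A ∪ Parcel B) ∩ Parcel C| = 10.
|(Parcel A ∪ Parcel B) ∖ Parcel C| = 78 − 10 = 68.00.

68.00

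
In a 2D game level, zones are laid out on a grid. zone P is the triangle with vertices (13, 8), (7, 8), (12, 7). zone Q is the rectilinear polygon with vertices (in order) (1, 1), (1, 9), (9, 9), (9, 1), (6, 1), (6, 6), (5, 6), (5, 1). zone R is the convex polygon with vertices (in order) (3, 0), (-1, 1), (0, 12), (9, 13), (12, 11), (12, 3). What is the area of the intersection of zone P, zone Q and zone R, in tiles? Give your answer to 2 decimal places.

The intersection is the polygon with vertices (9,8), (9,7.6), (7,8).
By the shoelace formula its area is 0.40.

0.40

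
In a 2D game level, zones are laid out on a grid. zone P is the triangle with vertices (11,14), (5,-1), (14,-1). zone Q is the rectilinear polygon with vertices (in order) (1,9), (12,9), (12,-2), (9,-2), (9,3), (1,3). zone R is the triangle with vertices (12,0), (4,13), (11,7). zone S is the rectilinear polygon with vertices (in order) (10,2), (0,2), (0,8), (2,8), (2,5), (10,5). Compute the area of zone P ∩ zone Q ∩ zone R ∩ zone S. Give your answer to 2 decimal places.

0.94

The intersection is the polygon with vertices (8.923,5), (10,5), (10,3.25).
By the shoelace formula its area is 0.94.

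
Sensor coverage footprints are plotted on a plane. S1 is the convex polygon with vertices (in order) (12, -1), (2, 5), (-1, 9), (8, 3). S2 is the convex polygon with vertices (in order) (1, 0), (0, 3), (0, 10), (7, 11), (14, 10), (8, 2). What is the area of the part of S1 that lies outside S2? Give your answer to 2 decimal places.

|S1| = 17, |S1∩S2| = 13.4777.
|S1 ∖ S2| = |S1| − |S1∩S2| = 17 − 13.4777 = 3.52.

3.52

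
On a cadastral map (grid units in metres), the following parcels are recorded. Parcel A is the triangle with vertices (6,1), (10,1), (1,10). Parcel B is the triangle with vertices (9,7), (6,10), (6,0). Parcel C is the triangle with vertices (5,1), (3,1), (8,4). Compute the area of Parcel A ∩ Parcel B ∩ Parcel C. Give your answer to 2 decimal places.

The intersection is the polygon with vertices (6,2.8), (7.375,3.625), (7.5,3.5), (6,2).
By the shoelace formula its area is 0.74.

0.74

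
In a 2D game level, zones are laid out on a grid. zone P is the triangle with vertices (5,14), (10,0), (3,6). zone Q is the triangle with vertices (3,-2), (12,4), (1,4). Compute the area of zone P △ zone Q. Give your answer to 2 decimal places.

|zone P| = 34, |zone Q| = 33, |zone P∩zone Q| = 5.1685.
|zone P △ zone Q| = |zone P| + |zone Q| − 2·|zone P∩zone Q| = 34 + 33 − 10.337 = 56.66.

56.66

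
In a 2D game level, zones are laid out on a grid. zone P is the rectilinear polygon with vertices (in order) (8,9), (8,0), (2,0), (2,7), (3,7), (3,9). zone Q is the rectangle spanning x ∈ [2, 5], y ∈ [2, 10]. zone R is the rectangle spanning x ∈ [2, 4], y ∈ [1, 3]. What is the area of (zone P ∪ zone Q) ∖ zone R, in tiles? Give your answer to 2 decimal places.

|zone P ∪ zone Q| = 57.
|(zone P ∪ zone Q) ∩ zone R| = 4.
|(zone P ∪ zone Q) ∖ zone R| = 57 − 4 = 53.00.

53.00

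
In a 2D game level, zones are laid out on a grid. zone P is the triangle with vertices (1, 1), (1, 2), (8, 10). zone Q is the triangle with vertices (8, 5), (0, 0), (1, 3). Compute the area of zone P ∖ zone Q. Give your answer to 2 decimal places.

2.08

|zone P| = 3.5, |zone P∩zone Q| = 1.4167.
|zone P ∖ zone Q| = |zone P| − |zone P∩zone Q| = 3.5 − 1.4167 = 2.08.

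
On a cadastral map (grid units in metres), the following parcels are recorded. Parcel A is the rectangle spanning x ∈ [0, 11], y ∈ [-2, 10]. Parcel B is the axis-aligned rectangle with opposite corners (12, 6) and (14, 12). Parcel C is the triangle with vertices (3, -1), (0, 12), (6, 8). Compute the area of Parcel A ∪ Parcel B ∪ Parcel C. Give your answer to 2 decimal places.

146.54

By inclusion–exclusion:
Individual areas: |Parcel A| = 132, |Parcel B| = 12, |Parcel C| = 33.
|Parcel A∩Parcel B| = 0 (no overlap).
|Parcel A∩Parcel C| = 30.4615.
|Parcel B∩Parcel C| = 0.
|Parcel A∩Parcel B∩Parcel C| = 0.
|Parcel A ∪ Parcel B ∪ Parcel C| = 177 − 30.4615 + 0 = 146.54.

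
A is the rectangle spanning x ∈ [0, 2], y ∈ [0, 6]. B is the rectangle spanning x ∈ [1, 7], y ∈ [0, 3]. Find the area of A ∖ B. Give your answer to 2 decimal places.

|A∩B|: x∈[1,2], y∈[0,3] → 1·3 = 3.
|A| = 12.
|A ∖ B| = |A| − |A∩B| = 12 − 3 = 9.00.

9.00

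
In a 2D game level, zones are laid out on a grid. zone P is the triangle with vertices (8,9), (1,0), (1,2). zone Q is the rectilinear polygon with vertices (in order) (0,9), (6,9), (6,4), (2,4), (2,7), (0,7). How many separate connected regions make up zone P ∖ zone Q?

2

zone P ∖ zone Q splits into 2 disjoint pieces (area 0.5714, area 4.2222).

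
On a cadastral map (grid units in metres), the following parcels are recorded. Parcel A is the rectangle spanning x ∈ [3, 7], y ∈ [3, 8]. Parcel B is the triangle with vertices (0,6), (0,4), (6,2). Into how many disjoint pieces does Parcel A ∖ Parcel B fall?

Parcel A ∖ Parcel B is a single connected region.

1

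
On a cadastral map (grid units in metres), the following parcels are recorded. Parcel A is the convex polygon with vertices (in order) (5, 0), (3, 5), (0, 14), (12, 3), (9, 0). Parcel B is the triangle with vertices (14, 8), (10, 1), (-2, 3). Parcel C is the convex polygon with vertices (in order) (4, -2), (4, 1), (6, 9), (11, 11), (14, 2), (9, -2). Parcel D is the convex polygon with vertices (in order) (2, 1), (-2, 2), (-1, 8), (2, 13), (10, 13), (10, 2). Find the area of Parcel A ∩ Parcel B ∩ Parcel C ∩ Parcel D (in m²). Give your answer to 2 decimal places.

The intersection is the polygon with vertices (10,4.833), (10,2), (6.571,1.571), (4.24,1.96), (5.051,5.203), (8.441,6.263).
By the shoelace formula its area is 20.75.

20.75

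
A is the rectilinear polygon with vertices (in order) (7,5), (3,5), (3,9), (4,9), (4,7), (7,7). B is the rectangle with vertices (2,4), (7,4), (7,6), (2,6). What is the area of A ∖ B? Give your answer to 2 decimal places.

|A| = 10, |A∩B| = 4.
|A ∖ B| = |A| − |A∩B| = 10 − 4 = 6.00.

6.00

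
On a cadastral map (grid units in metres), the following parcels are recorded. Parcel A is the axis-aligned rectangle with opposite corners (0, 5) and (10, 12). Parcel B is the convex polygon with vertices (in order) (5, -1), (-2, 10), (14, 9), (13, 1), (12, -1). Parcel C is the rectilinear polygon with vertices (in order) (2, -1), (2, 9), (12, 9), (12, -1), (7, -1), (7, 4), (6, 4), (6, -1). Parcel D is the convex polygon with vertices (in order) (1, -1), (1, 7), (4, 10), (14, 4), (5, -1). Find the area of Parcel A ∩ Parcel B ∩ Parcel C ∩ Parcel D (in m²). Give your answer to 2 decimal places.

The intersection is the polygon with vertices (2,8), (3,9), (5.667,9), (10,6.4), (10,5), (2,5).
By the shoelace formula its area is 25.87.

25.87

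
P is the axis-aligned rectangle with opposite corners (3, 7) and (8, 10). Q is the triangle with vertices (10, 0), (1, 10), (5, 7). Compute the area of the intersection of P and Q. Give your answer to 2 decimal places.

The intersection is the polygon with vertices (3,8.5), (5,7), (3.7,7), (3,7.778).
By the shoelace formula its area is 1.23.

1.23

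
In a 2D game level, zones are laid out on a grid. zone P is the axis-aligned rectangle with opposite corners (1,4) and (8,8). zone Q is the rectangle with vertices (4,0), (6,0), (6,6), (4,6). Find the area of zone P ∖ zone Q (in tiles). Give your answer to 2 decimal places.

24.00

|zone P∩zone Q|: x∈[4,6], y∈[4,6] → 2·2 = 4.
|zone P| = 28.
|zone P ∖ zone Q| = |zone P| − |zone P∩zone Q| = 28 − 4 = 24.00.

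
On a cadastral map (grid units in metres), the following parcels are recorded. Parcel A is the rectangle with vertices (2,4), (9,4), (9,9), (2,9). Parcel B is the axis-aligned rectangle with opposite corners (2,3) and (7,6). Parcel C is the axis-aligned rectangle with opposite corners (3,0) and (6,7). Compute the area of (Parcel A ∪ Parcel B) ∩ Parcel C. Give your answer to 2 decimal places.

12.00

The region (Parcel A ∪ Parcel B) ∩ Parcel C is the polygon with vertices (3,3), (3,7), (6,7), (6,3).
By the shoelace formula its area is 12.00.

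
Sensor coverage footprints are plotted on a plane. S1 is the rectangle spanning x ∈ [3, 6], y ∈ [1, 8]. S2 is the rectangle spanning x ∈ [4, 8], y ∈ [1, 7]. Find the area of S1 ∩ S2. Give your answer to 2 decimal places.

12.00

|S1∩S2|: x∈[4,6], y∈[1,7] → 2·6 = 12.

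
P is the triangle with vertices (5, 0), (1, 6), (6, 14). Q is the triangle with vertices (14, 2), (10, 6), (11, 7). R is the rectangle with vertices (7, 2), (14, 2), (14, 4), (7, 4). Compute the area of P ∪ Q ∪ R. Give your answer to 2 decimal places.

48.20

By inclusion–exclusion:
Individual areas: |P| = 31, |Q| = 4, |R| = 14.
|P∩Q| = 0.
|P∩R| = 0.
|Q∩R| = 0.8.
|P∩Q∩R| = 0.
|P ∪ Q ∪ R| = 49 − 0.8 + 0 = 48.20.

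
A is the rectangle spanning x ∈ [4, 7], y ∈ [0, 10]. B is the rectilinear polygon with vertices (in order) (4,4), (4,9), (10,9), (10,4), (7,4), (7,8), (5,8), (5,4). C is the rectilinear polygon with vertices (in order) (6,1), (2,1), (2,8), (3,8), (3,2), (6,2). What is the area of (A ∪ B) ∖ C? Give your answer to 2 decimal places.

43.00

|A ∪ B| = 45.
|(A ∪ B) ∩ C| = 2.
|(A ∪ B) ∖ C| = 45 − 2 = 43.00.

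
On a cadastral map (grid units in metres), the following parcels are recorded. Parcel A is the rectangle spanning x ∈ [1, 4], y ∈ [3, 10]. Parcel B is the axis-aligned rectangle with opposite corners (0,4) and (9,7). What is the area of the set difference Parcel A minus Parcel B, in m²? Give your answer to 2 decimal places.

|Parcel A∩Parcel B|: x∈[1,4], y∈[4,7] → 3·3 = 9.
|Parcel A| = 21.
|Parcel A ∖ Parcel B| = |Parcel A| − |Parcel A∩Parcel B| = 21 − 9 = 12.00.

12.00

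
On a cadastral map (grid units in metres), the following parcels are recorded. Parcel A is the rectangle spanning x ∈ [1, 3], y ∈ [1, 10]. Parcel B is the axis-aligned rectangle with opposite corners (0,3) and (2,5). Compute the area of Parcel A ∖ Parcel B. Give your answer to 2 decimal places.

16.00

|Parcel A∩Parcel B|: x∈[1,2], y∈[3,5] → 1·2 = 2.
|Parcel A| = 18.
|Parcel A ∖ Parcel B| = |Parcel A| − |Parcel A∩Parcel B| = 18 − 2 = 16.00.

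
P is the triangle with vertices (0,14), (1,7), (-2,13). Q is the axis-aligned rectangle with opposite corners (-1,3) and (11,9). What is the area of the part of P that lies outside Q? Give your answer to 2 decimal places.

|P| = 7.5, |P∩Q| = 0.7143.
|P ∖ Q| = |P| − |P∩Q| = 7.5 − 0.7143 = 6.79.

6.79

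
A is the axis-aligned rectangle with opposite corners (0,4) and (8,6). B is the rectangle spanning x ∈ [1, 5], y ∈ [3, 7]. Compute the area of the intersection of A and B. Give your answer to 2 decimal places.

8.00

|A∩B|: x∈[1,5], y∈[4,6] → 4·2 = 8.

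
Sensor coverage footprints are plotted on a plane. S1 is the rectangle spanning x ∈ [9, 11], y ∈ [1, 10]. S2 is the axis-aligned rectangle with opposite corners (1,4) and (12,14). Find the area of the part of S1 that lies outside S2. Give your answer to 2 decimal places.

6.00

|S1∩S2|: x∈[9,11], y∈[4,10] → 2·6 = 12.
|S1| = 18.
|S1 ∖ S2| = |S1| − |S1∩S2| = 18 − 12 = 6.00.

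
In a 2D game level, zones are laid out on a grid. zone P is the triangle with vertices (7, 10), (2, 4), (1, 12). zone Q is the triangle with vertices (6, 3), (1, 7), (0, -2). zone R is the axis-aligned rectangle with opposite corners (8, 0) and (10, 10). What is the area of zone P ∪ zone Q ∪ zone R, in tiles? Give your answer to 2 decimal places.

By inclusion–exclusion:
Individual areas: |zone P| = 23, |zone Q| = 24.5, |zone R| = 20.
|zone P∩zone Q| = 1.5461.
|zone P∩zone R| = 0.
|zone Q∩zone R| = 0.
|zone P∩zone Q∩zone R| = 0.
|zone P ∪ zone Q ∪ zone R| = 67.5 − 1.5461 + 0 = 65.95.

65.95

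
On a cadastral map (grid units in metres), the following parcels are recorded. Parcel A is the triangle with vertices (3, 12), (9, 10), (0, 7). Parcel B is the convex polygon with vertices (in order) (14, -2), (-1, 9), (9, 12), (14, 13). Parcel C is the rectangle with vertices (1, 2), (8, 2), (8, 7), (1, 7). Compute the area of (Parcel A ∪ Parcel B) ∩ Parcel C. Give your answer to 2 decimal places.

The region (Parcel A ∪ Parcel B) ∩ Parcel C is the polygon with vertices (1.727,7), (8,7), (8,2.4).
By the shoelace formula its area is 14.43.

14.43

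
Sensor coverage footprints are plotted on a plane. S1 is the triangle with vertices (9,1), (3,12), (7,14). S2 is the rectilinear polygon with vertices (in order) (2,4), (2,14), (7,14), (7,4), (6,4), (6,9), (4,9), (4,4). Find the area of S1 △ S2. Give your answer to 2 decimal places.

34.08

|S1| = 28, |S2| = 40, |S1∩S2| = 16.9621.
|S1 △ S2| = |S1| + |S2| − 2·|S1∩S2| = 28 + 40 − 33.9242 = 34.08.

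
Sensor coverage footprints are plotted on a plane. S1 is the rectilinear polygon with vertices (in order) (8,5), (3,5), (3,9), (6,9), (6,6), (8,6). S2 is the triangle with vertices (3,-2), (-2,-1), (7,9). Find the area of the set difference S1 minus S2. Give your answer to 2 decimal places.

10.53

|S1| = 14, |S1∩S2| = 3.4715.
|S1 ∖ S2| = |S1| − |S1∩S2| = 14 − 3.4715 = 10.53.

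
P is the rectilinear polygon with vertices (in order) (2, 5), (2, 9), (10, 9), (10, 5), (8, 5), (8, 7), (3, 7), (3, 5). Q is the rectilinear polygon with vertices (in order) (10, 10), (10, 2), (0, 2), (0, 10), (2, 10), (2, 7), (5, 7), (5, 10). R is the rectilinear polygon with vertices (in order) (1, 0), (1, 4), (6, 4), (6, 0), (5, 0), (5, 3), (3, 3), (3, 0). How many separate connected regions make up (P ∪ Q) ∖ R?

2

(P ∪ Q) ∖ R splits into 2 disjoint pieces (area 67, area 2).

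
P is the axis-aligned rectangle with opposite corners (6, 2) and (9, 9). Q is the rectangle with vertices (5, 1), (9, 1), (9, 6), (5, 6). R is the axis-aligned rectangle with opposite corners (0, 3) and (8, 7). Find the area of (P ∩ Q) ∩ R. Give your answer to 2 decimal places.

The region (P ∩ Q) ∩ R is the polygon with vertices (6,6), (8,6), (8,3), (6,3).
By the shoelace formula its area is 6.00.

6.00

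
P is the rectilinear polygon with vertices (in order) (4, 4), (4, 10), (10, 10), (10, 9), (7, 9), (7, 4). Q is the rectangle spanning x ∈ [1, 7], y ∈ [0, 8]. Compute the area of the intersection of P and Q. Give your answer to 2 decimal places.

The intersection is the polygon with vertices (4,8), (7,8), (7,4), (4,4).
By the shoelace formula its area is 12.00.

12.00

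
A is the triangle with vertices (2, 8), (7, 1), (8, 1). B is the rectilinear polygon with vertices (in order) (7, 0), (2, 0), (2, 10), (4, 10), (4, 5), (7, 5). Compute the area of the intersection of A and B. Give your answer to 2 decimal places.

2.74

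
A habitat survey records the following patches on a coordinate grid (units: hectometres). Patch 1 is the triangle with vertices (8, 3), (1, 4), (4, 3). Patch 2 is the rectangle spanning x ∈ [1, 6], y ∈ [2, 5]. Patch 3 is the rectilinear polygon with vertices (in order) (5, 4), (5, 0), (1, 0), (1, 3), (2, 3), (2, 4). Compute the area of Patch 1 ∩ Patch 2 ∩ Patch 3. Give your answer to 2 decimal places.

The intersection is the polygon with vertices (4,3), (2,3.667), (2,3.857), (5,3.429), (5,3).
By the shoelace formula its area is 1.26.

1.26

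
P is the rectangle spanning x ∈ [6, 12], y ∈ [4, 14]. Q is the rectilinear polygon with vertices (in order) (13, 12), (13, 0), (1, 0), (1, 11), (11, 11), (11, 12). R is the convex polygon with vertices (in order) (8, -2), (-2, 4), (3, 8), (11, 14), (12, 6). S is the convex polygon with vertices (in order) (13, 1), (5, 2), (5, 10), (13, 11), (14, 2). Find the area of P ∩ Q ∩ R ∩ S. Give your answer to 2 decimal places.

36.54

The intersection is the polygon with vertices (6,10.125), (11.4,10.8), (12,6), (11,4), (6,4).
By the shoelace formula its area is 36.54.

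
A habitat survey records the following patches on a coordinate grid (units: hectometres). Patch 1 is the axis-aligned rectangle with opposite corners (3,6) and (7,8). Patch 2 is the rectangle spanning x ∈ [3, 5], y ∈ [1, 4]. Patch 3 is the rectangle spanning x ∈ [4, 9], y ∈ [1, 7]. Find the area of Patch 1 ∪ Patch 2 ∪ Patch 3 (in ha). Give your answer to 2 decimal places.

By inclusion–exclusion:
Individual areas: |Patch 1| = 8, |Patch 2| = 6, |Patch 3| = 30.
|Patch 1∩Patch 2| = 0 (no overlap).
|Patch 1∩Patch 3|: x∈[4,7], y∈[6,7] → 3·1 = 3.
|Patch 2∩Patch 3|: x∈[4,5], y∈[1,4] → 1·3 = 3.
|Patch 1∩Patch 2∩Patch 3| = 0.
|Patch 1 ∪ Patch 2 ∪ Patch 3| = 44 − 6 + 0 = 38.00.

38.00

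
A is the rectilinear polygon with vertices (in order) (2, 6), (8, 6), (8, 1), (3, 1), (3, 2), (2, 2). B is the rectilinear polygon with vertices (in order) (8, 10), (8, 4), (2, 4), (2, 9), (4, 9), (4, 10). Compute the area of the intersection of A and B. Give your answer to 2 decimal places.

12.00

The intersection is the polygon with vertices (8,6), (8,4), (2,4), (2,6).
By the shoelace formula its area is 12.00.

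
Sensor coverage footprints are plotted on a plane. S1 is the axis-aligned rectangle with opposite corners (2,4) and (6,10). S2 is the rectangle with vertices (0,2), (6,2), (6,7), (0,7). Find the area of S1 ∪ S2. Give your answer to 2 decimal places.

By inclusion–exclusion:
Individual areas: |S1| = 24, |S2| = 30.
|S1∩S2|: x∈[2,6], y∈[4,7] → 4·3 = 12.
|S1 ∪ S2| = 54 − 12 = 42.00.

42.00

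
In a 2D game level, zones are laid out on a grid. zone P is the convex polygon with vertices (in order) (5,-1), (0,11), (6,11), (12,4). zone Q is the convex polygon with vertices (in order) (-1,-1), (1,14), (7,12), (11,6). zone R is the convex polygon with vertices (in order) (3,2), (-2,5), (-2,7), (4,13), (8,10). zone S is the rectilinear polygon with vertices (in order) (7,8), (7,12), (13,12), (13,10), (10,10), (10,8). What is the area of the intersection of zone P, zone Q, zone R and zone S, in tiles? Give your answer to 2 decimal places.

The intersection is the polygon with vertices (7.518,9.229), (7,8.4), (7,9.833).
By the shoelace formula its area is 0.37.

0.37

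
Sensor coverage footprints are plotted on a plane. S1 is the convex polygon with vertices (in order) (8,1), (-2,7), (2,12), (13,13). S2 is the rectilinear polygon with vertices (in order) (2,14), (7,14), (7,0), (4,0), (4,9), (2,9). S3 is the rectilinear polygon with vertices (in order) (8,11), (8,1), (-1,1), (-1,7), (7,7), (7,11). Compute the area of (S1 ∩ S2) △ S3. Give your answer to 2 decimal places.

|S1 ∩ S2| = 35.6364.
|(S1 ∩ S2) ∩ S3| = 13.5.
|(S1 ∩ S2) △ S3| = 35.6364 + 58 − 27 = 66.64.

66.64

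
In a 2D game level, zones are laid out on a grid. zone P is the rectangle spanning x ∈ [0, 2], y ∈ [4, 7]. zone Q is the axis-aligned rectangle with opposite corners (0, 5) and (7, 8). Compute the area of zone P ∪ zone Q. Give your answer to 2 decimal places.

By inclusion–exclusion:
Individual areas: |zone P| = 6, |zone Q| = 21.
|zone P∩zone Q|: x∈[0,2], y∈[5,7] → 2·2 = 4.
|zone P ∪ zone Q| = 27 − 4 = 23.00.

23.00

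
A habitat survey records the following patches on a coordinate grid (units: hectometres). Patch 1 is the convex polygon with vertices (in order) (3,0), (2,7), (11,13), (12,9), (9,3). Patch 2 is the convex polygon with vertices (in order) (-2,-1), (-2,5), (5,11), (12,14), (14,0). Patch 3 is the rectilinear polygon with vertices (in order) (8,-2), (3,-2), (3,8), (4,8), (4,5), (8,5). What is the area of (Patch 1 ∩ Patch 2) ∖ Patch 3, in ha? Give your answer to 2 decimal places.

48.83

|Patch 1 ∩ Patch 2| = 70.5.
|(Patch 1 ∩ Patch 2) ∩ Patch 3| = 21.6667.
|(Patch 1 ∩ Patch 2) ∖ Patch 3| = 70.5 − 21.6667 = 48.83.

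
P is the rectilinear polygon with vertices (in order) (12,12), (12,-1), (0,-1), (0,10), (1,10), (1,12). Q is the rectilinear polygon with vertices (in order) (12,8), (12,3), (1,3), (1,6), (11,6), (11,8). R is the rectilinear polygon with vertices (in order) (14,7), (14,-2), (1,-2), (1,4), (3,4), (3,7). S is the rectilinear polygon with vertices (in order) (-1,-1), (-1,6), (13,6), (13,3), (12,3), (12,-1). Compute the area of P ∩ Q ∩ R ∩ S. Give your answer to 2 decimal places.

The intersection is the polygon with vertices (1,4), (3,4), (3,6), (11,6), (12,6), (12,3), (1,3).
By the shoelace formula its area is 29.00.

29.00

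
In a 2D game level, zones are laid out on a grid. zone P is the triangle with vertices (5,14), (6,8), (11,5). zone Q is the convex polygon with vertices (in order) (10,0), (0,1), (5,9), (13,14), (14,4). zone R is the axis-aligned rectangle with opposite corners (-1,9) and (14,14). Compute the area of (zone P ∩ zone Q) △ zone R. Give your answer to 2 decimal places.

80.00

|zone P ∩ zone Q| = 9.5044.
|(zone P ∩ zone Q) ∩ zone R| = 2.2544.
|(zone P ∩ zone Q) △ zone R| = 9.5044 + 75 − 4.5089 = 80.00.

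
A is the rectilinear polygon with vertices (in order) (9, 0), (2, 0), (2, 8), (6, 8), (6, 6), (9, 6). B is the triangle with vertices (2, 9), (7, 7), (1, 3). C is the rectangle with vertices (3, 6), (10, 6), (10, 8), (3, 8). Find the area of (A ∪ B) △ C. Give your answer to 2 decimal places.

|A ∪ B| = 54.45.
|(A ∪ B) ∩ C| = 6.5333.
|(A ∪ B) △ C| = 54.45 + 14 − 13.0667 = 55.38.

55.38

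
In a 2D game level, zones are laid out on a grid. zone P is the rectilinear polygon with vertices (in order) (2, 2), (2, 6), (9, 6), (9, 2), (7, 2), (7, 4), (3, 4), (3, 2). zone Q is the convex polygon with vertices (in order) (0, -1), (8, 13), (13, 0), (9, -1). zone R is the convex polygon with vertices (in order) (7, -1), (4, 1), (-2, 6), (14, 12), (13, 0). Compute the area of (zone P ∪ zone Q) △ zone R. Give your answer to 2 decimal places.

62.57

|zone P ∪ zone Q| = 95.
|(zone P ∪ zone Q) ∩ zone R| = 76.2172.
|(zone P ∪ zone Q) △ zone R| = 95 + 120 − 152.4344 = 62.57.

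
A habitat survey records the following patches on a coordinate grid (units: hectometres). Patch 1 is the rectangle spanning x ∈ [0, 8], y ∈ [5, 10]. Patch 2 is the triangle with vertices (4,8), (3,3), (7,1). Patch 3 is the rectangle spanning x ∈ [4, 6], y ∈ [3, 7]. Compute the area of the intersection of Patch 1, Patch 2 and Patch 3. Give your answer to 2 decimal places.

1.71

The intersection is the polygon with vertices (5.286,5), (4,5), (4,7), (4.429,7).
By the shoelace formula its area is 1.71.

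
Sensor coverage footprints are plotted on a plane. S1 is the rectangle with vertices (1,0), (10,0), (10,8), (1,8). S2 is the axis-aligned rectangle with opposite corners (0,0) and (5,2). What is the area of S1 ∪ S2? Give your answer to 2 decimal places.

74.00

By inclusion–exclusion:
Individual areas: |S1| = 72, |S2| = 10.
|S1∩S2|: x∈[1,5], y∈[0,2] → 4·2 = 8.
|S1 ∪ S2| = 82 − 8 = 74.00.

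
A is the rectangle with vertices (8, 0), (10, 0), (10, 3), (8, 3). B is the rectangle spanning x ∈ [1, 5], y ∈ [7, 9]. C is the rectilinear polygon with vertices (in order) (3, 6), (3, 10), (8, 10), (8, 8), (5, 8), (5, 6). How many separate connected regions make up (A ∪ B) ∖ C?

(A ∪ B) ∖ C splits into 2 disjoint pieces (area 6, area 4).

2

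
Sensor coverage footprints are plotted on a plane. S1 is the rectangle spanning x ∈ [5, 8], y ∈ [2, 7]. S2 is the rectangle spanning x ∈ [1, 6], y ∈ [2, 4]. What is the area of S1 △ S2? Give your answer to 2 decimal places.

|S1∩S2|: x∈[5,6], y∈[2,4] → 1·2 = 2.
|S1 △ S2| = |S1| + |S2| − 2·|S1∩S2| = 15 + 10 − 4 = 21.00.

21.00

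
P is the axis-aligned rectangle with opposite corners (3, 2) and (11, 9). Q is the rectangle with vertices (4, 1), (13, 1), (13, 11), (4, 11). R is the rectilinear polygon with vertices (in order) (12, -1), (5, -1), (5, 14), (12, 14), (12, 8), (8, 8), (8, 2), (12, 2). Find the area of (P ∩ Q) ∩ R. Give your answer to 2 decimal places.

|P ∩ Q| = 49.
|(P ∩ Q) ∩ R| = 24.00.

24.00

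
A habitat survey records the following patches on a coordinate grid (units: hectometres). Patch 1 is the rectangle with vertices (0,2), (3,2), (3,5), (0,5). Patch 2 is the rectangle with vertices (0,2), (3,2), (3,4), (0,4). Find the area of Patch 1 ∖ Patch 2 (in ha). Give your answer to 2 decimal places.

3.00

|Patch 1∩Patch 2|: x∈[0,3], y∈[2,4] → 3·2 = 6.
|Patch 1| = 9.
|Patch 1 ∖ Patch 2| = |Patch 1| − |Patch 1∩Patch 2| = 9 − 6 = 3.00.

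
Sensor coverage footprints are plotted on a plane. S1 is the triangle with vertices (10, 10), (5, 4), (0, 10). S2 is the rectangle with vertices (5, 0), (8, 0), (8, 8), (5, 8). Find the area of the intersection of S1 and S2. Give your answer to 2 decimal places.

6.60

The intersection is the polygon with vertices (5,4), (5,8), (8,8), (8,7.6).
By the shoelace formula its area is 6.60.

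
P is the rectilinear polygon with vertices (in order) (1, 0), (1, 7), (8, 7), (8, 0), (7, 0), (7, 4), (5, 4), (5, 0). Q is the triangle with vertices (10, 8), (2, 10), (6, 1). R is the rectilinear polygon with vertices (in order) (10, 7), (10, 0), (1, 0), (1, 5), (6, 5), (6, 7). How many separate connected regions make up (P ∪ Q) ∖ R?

1

(P ∪ Q) ∖ R is a single connected region.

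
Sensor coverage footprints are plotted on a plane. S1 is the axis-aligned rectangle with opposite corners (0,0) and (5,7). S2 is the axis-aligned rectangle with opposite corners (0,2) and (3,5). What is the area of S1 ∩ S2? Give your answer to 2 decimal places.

|S1∩S2|: x∈[0,3], y∈[2,5] → 3·3 = 9.

9.00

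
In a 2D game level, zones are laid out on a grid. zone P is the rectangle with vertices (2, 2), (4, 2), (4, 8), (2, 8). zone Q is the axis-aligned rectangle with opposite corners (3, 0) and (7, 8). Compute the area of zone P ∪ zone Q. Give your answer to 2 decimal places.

38.00

By inclusion–exclusion:
Individual areas: |zone P| = 12, |zone Q| = 32.
|zone P∩zone Q|: x∈[3,4], y∈[2,8] → 1·6 = 6.
|zone P ∪ zone Q| = 44 − 6 = 38.00.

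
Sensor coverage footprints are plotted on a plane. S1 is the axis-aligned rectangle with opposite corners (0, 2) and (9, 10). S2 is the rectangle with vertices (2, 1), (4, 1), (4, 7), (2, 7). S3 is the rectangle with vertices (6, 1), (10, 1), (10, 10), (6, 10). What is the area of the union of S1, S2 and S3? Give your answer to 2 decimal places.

By inclusion–exclusion:
Individual areas: |S1| = 72, |S2| = 12, |S3| = 36.
|S1∩S2|: x∈[2,4], y∈[2,7] → 2·5 = 10.
|S1∩S3|: x∈[6,9], y∈[2,10] → 3·8 = 24.
|S2∩S3| = 0 (no overlap).
|S1∩S2∩S3| = 0.
|S1 ∪ S2 ∪ S3| = 120 − 34 + 0 = 86.00.

86.00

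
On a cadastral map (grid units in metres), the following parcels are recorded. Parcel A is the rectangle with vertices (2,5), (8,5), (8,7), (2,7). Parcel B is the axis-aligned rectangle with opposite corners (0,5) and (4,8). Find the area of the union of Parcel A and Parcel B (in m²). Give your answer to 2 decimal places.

20.00

By inclusion–exclusion:
Individual areas: |Parcel A| = 12, |Parcel B| = 12.
|Parcel A∩Parcel B|: x∈[2,4], y∈[5,7] → 2·2 = 4.
|Parcel A ∪ Parcel B| = 24 − 4 = 20.00.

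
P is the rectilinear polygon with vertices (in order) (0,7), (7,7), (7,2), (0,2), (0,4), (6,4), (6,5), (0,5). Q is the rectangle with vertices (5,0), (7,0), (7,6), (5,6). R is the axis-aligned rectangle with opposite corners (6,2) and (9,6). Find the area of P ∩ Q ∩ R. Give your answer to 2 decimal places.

The intersection is the polygon with vertices (6,2), (6,4), (6,5), (6,6), (7,6), (7,2).
By the shoelace formula its area is 4.00.

4.00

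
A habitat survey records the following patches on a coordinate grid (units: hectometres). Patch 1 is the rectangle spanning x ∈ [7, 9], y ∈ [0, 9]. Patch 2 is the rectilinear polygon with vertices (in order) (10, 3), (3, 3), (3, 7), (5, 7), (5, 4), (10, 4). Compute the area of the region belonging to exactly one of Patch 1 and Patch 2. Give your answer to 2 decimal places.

|Patch 1| = 18, |Patch 2| = 13, |Patch 1∩Patch 2| = 2.
|Patch 1 △ Patch 2| = |Patch 1| + |Patch 2| − 2·|Patch 1∩Patch 2| = 18 + 13 − 4 = 27.00.

27.00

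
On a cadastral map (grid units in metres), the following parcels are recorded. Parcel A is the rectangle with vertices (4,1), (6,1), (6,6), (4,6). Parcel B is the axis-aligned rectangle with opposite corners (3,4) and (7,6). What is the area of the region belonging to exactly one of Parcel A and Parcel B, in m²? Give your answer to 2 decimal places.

|Parcel A∩Parcel B|: x∈[4,6], y∈[4,6] → 2·2 = 4.
|Parcel A △ Parcel B| = |Parcel A| + |Parcel B| − 2·|Parcel A∩Parcel B| = 10 + 8 − 8 = 10.00.

10.00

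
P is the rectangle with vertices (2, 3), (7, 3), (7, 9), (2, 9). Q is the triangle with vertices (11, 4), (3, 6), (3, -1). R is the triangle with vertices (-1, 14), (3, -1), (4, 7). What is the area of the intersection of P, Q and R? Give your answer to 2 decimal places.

The intersection is the polygon with vertices (3,3), (3,6), (3.849,5.788), (3.5,3).
By the shoelace formula its area is 1.97.

1.97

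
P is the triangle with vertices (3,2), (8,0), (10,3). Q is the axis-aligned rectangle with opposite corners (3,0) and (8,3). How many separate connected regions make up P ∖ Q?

1

P ∖ Q is a single connected region.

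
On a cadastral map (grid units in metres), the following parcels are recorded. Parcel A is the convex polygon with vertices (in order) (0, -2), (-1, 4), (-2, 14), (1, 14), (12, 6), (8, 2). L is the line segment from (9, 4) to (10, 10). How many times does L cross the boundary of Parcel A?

1

The segment meets the boundary at (9.622,7.73).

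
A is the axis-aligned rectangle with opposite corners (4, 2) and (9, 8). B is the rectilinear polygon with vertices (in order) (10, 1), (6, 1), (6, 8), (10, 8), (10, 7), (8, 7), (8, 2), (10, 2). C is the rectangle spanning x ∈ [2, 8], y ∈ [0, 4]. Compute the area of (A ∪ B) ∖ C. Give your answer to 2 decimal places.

|A ∪ B| = 35.
|(A ∪ B) ∩ C| = 10.
|(A ∪ B) ∖ C| = 35 − 10 = 25.00.

25.00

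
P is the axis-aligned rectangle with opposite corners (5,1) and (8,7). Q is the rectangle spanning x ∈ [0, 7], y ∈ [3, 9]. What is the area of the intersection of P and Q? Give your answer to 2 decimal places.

8.00

|P∩Q|: x∈[5,7], y∈[3,7] → 2·4 = 8.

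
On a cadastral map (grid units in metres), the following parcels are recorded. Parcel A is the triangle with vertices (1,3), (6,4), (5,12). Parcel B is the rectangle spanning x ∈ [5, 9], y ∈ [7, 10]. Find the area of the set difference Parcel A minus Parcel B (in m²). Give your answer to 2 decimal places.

|Parcel A| = 20.5, |Parcel A∩Parcel B| = 1.3125.
|Parcel A ∖ Parcel B| = |Parcel A| − |Parcel A∩Parcel B| = 20.5 − 1.3125 = 19.19.

19.19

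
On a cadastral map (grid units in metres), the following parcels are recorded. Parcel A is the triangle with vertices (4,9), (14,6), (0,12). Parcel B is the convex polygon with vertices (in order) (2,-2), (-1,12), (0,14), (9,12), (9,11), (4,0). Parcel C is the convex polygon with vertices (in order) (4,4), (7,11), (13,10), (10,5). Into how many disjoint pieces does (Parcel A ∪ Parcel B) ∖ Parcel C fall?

(Parcel A ∪ Parcel B) ∖ Parcel C splits into 2 disjoint pieces (area 0.501, area 76.7443).

2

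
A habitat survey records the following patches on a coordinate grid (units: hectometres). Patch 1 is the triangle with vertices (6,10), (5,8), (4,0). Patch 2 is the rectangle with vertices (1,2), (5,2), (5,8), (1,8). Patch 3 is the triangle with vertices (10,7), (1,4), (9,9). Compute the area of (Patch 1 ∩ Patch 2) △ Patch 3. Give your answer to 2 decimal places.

11.23

|Patch 1 ∩ Patch 2| = 1.35.
|(Patch 1 ∩ Patch 2) ∩ Patch 3| = 0.3112.
|(Patch 1 ∩ Patch 2) △ Patch 3| = 1.35 + 10.5 − 0.6225 = 11.23.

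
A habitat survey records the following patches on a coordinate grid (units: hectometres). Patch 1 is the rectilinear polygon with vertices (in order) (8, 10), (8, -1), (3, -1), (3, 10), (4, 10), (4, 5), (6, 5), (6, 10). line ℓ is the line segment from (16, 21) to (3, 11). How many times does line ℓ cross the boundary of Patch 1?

The segment lies entirely outside Patch 1 and never meets its boundary.

0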